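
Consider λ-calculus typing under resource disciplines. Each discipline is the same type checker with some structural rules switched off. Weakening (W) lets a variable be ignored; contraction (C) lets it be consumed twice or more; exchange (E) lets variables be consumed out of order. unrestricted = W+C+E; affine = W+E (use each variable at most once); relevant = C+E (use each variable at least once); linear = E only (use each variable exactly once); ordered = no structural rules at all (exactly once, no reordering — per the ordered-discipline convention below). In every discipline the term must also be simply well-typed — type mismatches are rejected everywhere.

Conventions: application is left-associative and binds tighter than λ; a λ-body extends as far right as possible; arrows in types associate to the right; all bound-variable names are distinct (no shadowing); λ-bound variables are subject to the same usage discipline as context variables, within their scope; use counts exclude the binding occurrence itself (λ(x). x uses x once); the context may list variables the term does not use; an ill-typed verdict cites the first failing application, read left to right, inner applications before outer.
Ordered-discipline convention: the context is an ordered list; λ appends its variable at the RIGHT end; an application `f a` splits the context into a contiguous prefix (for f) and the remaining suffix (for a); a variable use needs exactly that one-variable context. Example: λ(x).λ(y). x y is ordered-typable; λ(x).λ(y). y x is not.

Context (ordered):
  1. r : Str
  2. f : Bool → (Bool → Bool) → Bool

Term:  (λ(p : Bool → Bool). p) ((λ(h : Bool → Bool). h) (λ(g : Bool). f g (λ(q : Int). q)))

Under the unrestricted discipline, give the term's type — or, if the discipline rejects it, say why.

not well-typed under unrestricted — the type mismatch rejects it
use counts: r ×0, f ×1, p [bound] ×1, h [bound] ×1, g [bound] ×1, q [bound] ×1
order of uses: p, h, f, g, q
typing: ill-typed: an application expects Bool → Bool but receives Int → Int
all disciplines: ordered ✗, linear ✗, affine ✗, relevant ✗, unrestricted ✗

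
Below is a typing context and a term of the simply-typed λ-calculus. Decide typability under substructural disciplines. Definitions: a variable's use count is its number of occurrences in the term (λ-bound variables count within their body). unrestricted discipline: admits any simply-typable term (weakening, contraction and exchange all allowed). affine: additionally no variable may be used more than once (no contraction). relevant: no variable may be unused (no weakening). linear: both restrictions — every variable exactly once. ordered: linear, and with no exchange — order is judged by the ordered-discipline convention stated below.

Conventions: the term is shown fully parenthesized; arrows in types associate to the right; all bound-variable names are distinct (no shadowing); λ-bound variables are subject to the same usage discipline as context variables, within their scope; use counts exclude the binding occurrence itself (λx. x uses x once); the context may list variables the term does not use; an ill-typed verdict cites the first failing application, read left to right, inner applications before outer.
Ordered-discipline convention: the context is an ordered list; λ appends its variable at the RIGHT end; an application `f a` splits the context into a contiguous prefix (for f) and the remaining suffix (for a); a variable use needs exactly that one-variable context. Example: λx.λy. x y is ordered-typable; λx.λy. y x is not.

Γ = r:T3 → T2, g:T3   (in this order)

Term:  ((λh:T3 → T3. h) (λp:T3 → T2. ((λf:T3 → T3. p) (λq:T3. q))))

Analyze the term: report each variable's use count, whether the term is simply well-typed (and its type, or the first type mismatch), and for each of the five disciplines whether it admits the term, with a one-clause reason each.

use counts: r: 0, g: 0, h [bound]: 1, p [bound]: 1, f [bound]: 0, q [bound]: 1
use order (left to right): h, p, q
typing: ill-typed: a function awaiting T3 → T3 gets (T3 → T2) → T3 → T2
ordered: ✗, not simply typable
linear: ✗, fails simple typing
affine: ✗, a type mismatch blocks all five
relevant: ✗, the type mismatch rejects it
unrestricted: ✗, not simply typable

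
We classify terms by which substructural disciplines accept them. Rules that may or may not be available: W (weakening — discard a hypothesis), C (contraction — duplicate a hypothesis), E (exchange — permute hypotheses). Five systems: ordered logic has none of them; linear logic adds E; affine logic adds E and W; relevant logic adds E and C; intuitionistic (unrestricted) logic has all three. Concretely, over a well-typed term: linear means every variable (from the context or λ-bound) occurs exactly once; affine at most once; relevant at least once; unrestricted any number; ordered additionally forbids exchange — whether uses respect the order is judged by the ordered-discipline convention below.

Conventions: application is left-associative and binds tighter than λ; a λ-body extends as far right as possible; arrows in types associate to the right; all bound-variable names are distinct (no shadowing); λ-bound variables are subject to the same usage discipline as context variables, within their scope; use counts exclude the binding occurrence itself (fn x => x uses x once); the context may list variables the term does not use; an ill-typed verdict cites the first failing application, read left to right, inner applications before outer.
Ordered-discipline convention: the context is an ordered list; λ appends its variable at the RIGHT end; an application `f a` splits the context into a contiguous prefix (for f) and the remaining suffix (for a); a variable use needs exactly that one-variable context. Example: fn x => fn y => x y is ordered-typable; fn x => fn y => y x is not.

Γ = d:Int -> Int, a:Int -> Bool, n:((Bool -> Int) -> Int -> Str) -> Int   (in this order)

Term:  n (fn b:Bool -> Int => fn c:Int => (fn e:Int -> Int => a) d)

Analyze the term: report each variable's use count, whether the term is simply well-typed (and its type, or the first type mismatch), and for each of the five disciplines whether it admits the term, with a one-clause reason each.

variable uses: d: 1; a: 1; n: 1; b [bound]: 0; c [bound]: 0; e [bound]: 0
left-to-right use order: n, a, d
typing: ill-typed: a function awaiting (Bool -> Int) -> Int -> Str gets (Bool -> Int) -> Int -> Int -> Bool
ordered: ✗ — not simply typable
linear: ✗ — fails simple typing
affine: ✗ — a type mismatch blocks all five
relevant: ✗ — the type mismatch rejects it
unrestricted: ✗ — not simply typable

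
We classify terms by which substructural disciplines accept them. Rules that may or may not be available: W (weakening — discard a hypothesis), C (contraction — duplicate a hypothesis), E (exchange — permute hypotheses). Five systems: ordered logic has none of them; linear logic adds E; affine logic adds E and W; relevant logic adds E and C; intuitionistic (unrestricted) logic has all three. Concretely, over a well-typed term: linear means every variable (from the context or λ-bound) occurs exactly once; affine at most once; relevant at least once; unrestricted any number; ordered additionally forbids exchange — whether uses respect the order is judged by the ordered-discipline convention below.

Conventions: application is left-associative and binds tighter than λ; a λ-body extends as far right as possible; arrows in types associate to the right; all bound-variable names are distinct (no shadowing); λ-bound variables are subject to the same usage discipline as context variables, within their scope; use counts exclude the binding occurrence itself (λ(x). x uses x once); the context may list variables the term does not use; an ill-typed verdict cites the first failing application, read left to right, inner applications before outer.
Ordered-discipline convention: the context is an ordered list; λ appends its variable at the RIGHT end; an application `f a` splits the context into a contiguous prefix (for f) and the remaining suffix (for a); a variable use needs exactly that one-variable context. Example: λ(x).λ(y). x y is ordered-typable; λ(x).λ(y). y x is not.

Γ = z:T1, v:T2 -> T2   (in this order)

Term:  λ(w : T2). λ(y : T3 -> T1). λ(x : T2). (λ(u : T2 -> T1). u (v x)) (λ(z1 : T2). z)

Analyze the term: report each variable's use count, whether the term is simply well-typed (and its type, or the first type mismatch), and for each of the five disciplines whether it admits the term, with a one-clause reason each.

use counts: z ×1, v ×1, w [bound] ×0, y [bound] ×0, x [bound] ×1, u [bound] ×1, z1 [bound] ×0
order of uses: u, v, x, z
typing: ✓ — T2 -> (T3 -> T1) -> T2 -> T1
ordered ✗ (unused: w, y, z1 — weakening required)
linear ✗ (unused: w, y, z1 — weakening required)
affine ✓ (z, v, w, y, x, u, z1: no repeats, contraction unneeded)
relevant ✗ (unused: w, y, z1 — weakening required)
unrestricted ✓ (simply typable at T2 -> (T3 -> T1) -> T2 -> T1; W, C, E all held)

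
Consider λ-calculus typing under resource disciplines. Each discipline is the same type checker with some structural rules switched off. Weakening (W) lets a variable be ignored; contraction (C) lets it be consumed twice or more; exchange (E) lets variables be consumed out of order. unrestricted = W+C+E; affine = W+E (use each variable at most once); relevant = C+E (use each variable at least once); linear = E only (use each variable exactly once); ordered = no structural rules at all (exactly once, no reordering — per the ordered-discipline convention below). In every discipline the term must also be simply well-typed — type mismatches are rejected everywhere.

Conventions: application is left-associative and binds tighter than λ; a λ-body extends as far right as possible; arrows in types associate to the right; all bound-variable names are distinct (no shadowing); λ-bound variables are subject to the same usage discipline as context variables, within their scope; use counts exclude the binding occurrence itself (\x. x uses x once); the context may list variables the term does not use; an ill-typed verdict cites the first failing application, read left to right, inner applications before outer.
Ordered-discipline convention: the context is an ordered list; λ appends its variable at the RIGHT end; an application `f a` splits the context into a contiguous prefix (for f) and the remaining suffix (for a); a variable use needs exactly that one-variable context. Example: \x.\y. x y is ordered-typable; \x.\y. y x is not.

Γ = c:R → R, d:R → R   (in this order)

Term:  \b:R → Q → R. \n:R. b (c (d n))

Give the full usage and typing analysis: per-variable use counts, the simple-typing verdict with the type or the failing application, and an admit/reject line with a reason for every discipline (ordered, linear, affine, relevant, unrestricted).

usage: c: 1×; d: 1×; b (λ-bound): 1×; n (λ-bound): 1×
uses in reading order: b, c, d, n
typing: well-typed at (R → Q → R) → R → Q → R
ordered: ✗ — needs exchange: uses follow b, c, d, n
linear: ✓ — each of c, d, b, n used exactly once
affine: ✓ — no duplicate uses among c, d, b, n
relevant: ✓ — c, d, b, n: all used, weakening unneeded
unrestricted: ✓ — simply typable at (R → Q → R) → R → Q → R; W, C, E all held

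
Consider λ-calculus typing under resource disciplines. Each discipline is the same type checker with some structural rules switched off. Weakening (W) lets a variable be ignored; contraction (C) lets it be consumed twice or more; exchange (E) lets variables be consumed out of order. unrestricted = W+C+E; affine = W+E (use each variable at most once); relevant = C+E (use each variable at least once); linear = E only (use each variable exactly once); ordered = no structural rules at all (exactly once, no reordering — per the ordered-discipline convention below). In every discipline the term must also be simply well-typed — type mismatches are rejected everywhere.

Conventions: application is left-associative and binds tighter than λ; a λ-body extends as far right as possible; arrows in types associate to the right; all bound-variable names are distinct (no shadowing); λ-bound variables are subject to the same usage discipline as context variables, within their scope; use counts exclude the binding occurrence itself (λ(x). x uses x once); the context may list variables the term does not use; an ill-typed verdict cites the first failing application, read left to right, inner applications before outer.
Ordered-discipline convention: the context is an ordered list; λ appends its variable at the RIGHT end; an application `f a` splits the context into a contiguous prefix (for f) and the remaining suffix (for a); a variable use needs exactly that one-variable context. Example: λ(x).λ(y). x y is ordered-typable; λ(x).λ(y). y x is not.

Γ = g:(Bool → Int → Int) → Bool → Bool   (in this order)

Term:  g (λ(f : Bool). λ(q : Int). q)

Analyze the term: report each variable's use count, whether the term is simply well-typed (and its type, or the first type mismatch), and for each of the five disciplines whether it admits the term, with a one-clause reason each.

use counts: g=1; f [bound]=0; q [bound]=1
order of uses: g, q
typing: ✓ — Bool → Bool
ordered: ✗, f left unused
linear: ✗, f left unused
affine: ✓, no duplicate uses among g, f, q
relevant: ✗, f left unused
unrestricted: ✓, simply typable at Bool → Bool; W, C, E all held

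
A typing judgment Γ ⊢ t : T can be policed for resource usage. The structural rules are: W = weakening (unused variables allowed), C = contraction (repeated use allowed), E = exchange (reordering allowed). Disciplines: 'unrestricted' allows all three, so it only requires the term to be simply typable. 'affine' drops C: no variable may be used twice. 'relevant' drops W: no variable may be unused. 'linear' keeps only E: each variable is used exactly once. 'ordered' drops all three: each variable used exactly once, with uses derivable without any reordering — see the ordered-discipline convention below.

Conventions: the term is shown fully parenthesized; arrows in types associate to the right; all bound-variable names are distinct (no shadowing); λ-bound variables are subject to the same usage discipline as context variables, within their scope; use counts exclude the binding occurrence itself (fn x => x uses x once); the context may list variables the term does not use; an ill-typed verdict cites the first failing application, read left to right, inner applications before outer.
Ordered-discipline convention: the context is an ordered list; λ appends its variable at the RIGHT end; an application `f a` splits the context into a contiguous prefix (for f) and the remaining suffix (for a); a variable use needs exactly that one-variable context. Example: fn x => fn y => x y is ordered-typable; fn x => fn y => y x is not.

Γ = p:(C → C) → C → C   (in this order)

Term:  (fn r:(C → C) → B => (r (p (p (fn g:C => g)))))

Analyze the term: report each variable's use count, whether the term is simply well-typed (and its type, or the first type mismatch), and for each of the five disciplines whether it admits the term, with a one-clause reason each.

counts: p=2; r [bound]=1; g [bound]=1
left-to-right use order: r, p, p, g
typing: well-typed at ((C → C) → B) → B
ordered: ✗ — uses contraction: p ×2
linear: ✗ — uses contraction: p ×2
affine: ✗ — uses contraction: p ×2
relevant: ✓ — at least one use each (p, r, g)
unrestricted: ✓ — type-checks (((C → C) → B) → B) and nothing is barred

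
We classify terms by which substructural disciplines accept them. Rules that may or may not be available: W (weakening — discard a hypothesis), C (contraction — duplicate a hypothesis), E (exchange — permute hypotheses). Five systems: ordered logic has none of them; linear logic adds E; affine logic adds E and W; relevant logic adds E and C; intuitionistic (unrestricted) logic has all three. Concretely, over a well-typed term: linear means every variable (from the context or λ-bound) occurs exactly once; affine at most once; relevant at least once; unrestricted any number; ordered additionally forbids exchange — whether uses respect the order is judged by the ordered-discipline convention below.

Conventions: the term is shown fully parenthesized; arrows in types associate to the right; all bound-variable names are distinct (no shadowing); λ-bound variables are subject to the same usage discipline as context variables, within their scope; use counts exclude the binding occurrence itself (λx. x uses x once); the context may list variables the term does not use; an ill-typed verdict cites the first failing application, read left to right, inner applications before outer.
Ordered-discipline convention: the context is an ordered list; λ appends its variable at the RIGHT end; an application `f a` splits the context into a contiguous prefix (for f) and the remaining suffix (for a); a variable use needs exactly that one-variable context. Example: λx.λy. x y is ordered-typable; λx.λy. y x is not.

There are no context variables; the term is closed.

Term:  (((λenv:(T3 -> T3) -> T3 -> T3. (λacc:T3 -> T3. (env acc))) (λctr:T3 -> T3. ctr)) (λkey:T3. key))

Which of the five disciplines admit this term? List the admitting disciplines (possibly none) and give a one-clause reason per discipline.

admitted in: ordered, linear, affine, relevant, unrestricted
counts: env (bound)=1; acc (bound)=1; ctr (bound)=1; key (bound)=1
use order (left to right): env, acc, ctr, key
typing: well-typed — term : T3 -> T3
ordered ✓ (single-use (env, acc, ctr, key), ordered derivation ok)
linear ✓ (single use per variable (env, acc, ctr, key))
affine ✓ (at most one use each (env, acc, ctr, key))
relevant ✓ (at least one use each (env, acc, ctr, key))
unrestricted ✓ (simply typable at T3 -> T3; W, C, E all held)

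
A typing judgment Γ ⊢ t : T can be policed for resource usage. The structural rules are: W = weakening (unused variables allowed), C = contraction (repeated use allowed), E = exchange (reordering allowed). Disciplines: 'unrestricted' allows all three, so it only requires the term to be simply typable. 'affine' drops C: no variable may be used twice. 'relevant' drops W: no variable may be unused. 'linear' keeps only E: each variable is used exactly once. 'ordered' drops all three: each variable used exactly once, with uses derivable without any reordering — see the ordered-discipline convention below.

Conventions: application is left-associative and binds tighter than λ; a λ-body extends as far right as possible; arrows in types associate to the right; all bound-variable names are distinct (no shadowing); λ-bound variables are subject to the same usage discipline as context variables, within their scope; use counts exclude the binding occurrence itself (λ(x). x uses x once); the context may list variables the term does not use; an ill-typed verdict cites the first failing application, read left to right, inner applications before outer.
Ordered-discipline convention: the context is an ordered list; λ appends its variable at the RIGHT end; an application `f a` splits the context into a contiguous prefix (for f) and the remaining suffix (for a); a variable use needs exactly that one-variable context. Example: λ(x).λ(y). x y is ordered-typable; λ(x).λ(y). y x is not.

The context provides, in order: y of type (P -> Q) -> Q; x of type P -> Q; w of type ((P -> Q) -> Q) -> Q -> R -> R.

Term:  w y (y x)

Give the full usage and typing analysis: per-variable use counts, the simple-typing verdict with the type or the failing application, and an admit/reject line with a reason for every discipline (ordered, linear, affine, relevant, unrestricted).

variable uses: y: 2×, x: 1×, w: 1×
use order (left to right): w, y, y, x
typing: well-typed — term : R -> R
ordered ✗ (y ×2 used more than once (contraction))
linear ✗ (y ×2 used more than once (contraction))
affine ✗ (y ×2 used more than once (contraction))
relevant ✓ (every one of y, x, w appears)
unrestricted ✓ (type-checks (R -> R) and nothing is barred)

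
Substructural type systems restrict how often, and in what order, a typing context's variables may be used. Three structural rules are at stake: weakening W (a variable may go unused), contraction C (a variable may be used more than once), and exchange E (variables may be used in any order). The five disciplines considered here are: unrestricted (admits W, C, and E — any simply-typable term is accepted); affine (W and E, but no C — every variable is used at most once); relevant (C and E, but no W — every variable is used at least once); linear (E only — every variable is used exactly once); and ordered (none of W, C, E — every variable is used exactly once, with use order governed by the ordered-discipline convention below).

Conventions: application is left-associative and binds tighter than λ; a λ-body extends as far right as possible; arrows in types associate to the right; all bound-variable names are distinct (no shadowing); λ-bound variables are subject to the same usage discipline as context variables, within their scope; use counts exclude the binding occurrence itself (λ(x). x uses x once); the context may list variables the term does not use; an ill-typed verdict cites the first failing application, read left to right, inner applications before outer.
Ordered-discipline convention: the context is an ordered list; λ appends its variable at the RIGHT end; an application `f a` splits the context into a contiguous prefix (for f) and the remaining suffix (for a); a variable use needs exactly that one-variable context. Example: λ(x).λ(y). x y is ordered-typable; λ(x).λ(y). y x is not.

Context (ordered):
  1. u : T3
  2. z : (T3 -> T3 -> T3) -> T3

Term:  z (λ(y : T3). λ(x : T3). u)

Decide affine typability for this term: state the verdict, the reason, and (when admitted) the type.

yes — none of u, z, y, x used more than once; term : T3
usage: u: 1, z: 1, y [bound]: 0, x [bound]: 0
uses in reading order: z, u
typing: the term checks, with type T3
across the five disciplines: ordered ✗ · linear ✗ · affine ✓ · relevant ✗ · unrestricted ✓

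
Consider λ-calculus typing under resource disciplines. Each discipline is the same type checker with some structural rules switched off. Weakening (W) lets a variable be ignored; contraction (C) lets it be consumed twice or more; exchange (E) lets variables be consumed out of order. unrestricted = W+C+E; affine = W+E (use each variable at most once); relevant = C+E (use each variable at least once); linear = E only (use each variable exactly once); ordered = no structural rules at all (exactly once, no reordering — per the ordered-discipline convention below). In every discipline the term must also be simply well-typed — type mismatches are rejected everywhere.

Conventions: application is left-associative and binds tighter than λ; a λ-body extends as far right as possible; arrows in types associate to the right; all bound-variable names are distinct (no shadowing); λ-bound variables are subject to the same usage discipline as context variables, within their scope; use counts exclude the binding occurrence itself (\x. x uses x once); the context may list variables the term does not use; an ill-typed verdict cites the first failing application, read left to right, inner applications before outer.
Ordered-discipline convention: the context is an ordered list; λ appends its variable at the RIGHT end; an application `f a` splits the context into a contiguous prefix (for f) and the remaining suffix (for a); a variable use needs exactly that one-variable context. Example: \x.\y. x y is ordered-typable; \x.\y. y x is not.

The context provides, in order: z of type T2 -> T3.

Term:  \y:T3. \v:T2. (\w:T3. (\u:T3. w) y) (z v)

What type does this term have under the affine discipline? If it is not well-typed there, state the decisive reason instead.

term : T3 -> T2 -> T3
counts: z: 1×, y (λ-bound): 1×, v (λ-bound): 1×, w (λ-bound): 1×, u (λ-bound): 0×
order of uses: w, y, z, v
typing: the term checks, with type T3 -> T2 -> T3
summary: ordered ✗; linear ✗; affine ✓; relevant ✗; unrestricted ✓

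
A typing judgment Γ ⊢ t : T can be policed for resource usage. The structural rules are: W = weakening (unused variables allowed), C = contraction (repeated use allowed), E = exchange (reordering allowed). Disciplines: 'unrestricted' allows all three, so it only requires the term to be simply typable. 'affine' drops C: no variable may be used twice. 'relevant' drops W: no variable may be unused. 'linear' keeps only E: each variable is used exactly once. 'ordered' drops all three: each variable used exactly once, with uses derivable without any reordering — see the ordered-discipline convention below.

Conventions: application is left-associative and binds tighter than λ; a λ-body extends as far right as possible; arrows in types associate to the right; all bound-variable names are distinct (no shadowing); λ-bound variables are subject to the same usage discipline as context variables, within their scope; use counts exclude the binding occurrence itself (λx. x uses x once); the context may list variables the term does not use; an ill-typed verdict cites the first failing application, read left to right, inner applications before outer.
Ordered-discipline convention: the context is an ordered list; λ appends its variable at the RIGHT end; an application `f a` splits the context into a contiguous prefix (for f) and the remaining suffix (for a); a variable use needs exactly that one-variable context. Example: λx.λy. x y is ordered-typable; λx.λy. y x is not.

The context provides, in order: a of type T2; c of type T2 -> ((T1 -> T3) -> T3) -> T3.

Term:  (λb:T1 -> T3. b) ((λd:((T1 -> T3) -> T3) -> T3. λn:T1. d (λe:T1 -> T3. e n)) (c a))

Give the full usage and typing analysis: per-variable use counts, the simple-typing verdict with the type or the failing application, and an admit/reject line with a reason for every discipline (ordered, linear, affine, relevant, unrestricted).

usage: a: 1×, c: 1×, b (bound): 1×, d (bound): 1×, n (bound): 1×, e (bound): 1×
order of uses: b, d, e, n, c, a
typing: well-typed at T1 -> T3
ordered: ✗, no contiguous prefix/suffix split fits b, d, e, n, c, a
linear: ✓, single use per variable (a, c, b, d, n, e)
affine: ✓, at most one use each (a, c, b, d, n, e)
relevant: ✓, none of a, c, b, d, n, e goes unused
unrestricted: ✓, well-typed at T1 -> T3; no restrictions here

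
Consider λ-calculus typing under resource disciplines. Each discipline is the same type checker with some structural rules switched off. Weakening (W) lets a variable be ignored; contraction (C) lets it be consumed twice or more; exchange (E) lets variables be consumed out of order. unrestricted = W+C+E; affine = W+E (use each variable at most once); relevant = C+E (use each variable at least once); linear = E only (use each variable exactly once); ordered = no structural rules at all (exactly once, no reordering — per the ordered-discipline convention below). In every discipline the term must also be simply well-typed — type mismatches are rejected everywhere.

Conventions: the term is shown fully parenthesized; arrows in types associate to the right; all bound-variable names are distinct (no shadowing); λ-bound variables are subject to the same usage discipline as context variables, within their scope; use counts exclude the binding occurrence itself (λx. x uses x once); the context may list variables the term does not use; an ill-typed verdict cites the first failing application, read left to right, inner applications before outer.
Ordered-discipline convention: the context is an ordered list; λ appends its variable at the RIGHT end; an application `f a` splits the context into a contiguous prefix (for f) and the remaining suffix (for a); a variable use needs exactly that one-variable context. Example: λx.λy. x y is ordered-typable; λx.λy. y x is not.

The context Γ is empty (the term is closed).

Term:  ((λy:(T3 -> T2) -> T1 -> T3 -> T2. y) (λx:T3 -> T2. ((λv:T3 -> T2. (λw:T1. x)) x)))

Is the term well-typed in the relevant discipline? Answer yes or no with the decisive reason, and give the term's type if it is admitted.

no — needs weakening: v, w unused
usage: y (bound)=1, x (bound)=2, v (bound)=0, w (bound)=0
uses in reading order: y, x, x
typing: well-typed at (T3 -> T2) -> T1 -> T3 -> T2
all disciplines: ordered ✗; linear ✗; affine ✗; relevant ✗; unrestricted ✓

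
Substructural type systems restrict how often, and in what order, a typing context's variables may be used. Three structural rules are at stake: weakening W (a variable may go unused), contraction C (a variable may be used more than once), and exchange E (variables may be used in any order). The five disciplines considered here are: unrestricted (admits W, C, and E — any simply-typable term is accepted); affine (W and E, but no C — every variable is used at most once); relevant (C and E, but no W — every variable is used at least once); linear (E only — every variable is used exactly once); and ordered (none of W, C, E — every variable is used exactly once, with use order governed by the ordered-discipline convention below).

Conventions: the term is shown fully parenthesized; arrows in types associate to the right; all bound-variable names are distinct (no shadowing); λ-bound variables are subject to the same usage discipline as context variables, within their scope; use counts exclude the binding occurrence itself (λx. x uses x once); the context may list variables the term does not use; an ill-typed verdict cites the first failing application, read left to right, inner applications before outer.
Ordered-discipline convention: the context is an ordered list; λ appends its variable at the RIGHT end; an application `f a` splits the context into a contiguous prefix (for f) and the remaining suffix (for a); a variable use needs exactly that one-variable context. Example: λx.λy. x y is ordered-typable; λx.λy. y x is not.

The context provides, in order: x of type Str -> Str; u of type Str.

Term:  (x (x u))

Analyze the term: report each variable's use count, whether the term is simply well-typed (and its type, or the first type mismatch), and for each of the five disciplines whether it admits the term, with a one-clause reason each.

variable uses: x: 2×, u: 1×
use order (left to right): x, x, u
typing: well-typed at Str
ordered: ✗ — uses contraction: x ×2
linear: ✗ — uses contraction: x ×2
affine: ✗ — uses contraction: x ×2
relevant: ✓ — x, u: all used, weakening unneeded
unrestricted: ✓ — typability at Str is all that's needed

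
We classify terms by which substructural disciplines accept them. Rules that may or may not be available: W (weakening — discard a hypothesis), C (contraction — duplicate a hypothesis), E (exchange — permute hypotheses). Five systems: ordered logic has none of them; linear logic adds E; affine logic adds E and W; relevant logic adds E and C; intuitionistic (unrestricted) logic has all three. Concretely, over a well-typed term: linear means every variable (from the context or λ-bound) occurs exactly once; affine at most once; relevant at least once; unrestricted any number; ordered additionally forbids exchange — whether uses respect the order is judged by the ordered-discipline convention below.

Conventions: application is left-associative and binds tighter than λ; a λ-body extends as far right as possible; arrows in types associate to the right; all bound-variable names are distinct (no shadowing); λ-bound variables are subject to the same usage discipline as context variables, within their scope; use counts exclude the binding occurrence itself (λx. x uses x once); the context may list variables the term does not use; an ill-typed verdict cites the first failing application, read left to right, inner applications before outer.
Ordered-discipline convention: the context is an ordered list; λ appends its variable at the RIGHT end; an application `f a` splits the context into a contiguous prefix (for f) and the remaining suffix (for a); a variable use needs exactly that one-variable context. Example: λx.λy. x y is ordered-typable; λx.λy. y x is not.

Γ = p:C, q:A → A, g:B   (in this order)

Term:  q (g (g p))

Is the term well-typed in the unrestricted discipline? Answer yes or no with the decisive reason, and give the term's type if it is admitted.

no — a type mismatch blocks all five
variable uses: p: 1×, q: 1×, g: 2×
uses in reading order: q, g, g, p
typing: ill-typed: can't apply a value of type B
across the five disciplines: ordered ✗ · linear ✗ · affine ✗ · relevant ✗ · unrestricted ✗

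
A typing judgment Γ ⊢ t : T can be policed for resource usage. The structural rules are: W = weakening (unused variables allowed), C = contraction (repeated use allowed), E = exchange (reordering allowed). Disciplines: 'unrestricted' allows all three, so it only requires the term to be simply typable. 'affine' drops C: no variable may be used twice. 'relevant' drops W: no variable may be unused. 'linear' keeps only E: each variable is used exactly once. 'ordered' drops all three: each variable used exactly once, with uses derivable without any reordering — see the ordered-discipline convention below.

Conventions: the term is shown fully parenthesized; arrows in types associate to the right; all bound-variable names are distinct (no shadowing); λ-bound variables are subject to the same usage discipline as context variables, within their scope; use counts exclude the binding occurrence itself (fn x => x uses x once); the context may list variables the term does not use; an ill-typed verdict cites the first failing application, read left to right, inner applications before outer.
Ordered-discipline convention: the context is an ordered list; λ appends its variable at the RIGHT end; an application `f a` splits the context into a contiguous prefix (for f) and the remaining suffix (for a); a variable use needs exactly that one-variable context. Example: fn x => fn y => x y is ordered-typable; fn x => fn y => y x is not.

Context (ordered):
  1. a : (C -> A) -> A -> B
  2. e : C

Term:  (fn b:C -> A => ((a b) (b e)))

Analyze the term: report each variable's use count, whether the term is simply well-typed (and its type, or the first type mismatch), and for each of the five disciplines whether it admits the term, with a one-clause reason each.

counts: a: 1×, e: 1×, b (λ-bound): 2×
use order (left to right): a, b, b, e
typing: well-typed — term : (C -> A) -> B
ordered: ✗ — repeated use of b ×2
linear: ✗ — repeated use of b ×2
affine: ✗ — repeated use of b ×2
relevant: ✓ — every one of a, e, b appears
unrestricted: ✓ — typability at (C -> A) -> B is all that's needed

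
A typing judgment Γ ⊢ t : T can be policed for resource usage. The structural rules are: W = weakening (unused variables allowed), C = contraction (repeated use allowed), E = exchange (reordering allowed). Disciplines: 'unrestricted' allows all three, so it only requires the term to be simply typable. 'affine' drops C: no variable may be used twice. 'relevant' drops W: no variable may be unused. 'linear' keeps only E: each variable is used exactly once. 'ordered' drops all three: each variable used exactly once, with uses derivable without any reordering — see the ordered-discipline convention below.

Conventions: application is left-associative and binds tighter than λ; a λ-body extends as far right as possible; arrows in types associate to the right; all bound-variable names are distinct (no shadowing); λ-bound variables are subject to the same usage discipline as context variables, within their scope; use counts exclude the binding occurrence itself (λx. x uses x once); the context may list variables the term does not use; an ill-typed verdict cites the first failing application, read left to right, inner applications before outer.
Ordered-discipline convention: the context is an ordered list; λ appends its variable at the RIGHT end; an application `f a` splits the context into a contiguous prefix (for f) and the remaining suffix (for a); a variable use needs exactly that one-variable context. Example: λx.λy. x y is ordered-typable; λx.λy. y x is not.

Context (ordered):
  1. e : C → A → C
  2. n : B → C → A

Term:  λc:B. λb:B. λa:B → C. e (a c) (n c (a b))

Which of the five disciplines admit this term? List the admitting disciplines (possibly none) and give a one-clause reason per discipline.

accepted by: relevant, unrestricted
use counts: e: 1; n: 1; c [bound]: 2; b [bound]: 1; a [bound]: 2
uses in reading order: e, a, c, n, c, a, b
typing: well-typed at B → B → (B → C) → C
ordered: ✗ — uses contraction: c ×2, a ×2
linear: ✗ — uses contraction: c ×2, a ×2
affine: ✗ — uses contraction: c ×2, a ×2
relevant: ✓ — none of e, n, c, b, a goes unused
unrestricted: ✓ — type-checks (B → B → (B → C) → C) and nothing is barred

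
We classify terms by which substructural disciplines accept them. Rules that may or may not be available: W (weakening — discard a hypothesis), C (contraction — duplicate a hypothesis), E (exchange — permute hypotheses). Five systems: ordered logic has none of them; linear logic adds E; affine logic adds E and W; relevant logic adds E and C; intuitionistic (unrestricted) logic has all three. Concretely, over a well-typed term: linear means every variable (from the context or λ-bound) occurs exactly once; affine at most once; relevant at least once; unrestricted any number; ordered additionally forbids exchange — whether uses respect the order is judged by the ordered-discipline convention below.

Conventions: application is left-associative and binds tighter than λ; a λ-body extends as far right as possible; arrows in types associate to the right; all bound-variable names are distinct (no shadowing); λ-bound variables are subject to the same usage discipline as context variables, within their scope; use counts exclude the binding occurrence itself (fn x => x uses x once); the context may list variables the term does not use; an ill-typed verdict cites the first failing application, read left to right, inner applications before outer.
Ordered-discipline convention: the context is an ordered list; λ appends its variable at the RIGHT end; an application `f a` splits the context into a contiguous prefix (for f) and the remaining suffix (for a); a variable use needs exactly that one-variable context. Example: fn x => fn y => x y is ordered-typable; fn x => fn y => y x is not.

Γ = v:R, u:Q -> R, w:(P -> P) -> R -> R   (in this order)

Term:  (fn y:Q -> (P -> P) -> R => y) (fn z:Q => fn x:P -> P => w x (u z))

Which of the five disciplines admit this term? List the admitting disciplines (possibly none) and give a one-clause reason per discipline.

admitted by: affine, unrestricted
variable uses: v=0, u=1, w=1, y (λ-bound)=1, z (λ-bound)=1, x (λ-bound)=1
uses in reading order: y, w, x, u, z
typing: the term checks, with type Q -> (P -> P) -> R
ordered ✗ (unused: v — weakening required)
linear ✗ (unused: v — weakening required)
affine ✓ (none of v, u, w, y, z, x used more than once)
relevant ✗ (unused: v — weakening required)
unrestricted ✓ (well-typed at Q -> (P -> P) -> R; no restrictions here)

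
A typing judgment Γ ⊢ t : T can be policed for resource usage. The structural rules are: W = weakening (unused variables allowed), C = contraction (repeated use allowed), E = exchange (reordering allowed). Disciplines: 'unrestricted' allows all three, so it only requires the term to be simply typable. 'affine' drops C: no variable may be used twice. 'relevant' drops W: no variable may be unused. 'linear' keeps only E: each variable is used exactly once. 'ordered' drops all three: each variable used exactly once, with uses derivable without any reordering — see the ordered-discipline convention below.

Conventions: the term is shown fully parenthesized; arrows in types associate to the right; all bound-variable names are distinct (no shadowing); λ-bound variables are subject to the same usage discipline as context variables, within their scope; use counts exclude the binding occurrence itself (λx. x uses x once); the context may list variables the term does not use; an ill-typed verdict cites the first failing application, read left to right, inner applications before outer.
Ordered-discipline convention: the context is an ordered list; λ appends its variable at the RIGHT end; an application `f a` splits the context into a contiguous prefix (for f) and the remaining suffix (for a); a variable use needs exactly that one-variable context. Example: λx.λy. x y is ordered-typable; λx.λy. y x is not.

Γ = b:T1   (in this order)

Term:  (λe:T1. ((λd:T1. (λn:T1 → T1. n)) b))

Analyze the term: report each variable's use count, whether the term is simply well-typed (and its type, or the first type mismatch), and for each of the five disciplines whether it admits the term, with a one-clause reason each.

counts: b: 1, e [bound]: 0, d [bound]: 0, n [bound]: 1
order of uses: n, b
typing: well-typed — term : T1 → (T1 → T1) → T1 → T1
ordered: ✗, unused: e, d — weakening required
linear: ✗, unused: e, d — weakening required
affine: ✓, none of b, e, d, n used more than once
relevant: ✗, unused: e, d — weakening required
unrestricted: ✓, well-typed at T1 → (T1 → T1) → T1 → T1; no restrictions here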